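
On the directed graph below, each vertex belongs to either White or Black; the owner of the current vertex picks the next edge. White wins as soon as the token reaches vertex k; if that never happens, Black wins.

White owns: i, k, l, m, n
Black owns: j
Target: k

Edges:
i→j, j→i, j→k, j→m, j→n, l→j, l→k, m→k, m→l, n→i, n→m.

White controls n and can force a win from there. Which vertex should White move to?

m

A0 = {k}
A1: add {l, m} — l (White) has l→k; m (White) has m→k.
A2: add {n} — n (White) has n→m.
A3 = A2; e.g. i (White) has no edge into A2. Fixed point.
From n, successor m is in the attractor (rank 1); the other successor i is not.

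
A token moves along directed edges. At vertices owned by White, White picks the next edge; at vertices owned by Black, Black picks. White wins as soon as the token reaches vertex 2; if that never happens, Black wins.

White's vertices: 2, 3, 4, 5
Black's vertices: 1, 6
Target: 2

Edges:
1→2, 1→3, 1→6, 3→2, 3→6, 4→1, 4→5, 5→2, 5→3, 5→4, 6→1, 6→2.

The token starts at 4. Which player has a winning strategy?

White

A0 = {2}
A1: add {3, 5} — 3 (White) has 3→2; 5 (White) has 5→2.
A2: add {4} — 4 (White) has 4→5.
A3 = A2; e.g. 1 (Black) can still go to 6. Fixed point.
4 ∈ A2, so White can force the target.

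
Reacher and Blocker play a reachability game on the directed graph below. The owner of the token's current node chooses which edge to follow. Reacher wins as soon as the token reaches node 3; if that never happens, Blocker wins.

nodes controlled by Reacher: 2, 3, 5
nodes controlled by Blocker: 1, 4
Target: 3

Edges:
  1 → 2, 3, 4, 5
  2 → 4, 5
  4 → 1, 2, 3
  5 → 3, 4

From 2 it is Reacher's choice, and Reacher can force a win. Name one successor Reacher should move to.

A0 = {3}
A1: add {5} — 5 (Reacher) has 5→3.
A2: add {2} — 2 (Reacher) has 2→5.
A3 = A2; e.g. 1 (Blocker) can still go to 4. Fixed point.
From 2, successor 5 is in the attractor (rank 1); the other successor 4 is not.

5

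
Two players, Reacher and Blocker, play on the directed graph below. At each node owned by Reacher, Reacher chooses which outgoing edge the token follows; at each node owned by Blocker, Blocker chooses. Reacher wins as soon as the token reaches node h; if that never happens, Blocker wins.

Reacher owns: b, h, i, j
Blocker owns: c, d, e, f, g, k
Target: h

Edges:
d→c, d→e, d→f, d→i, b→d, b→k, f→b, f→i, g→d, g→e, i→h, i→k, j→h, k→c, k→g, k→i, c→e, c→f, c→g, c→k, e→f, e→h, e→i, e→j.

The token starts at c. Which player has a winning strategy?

A0 = {h}
A1: add {i, j} — i (Reacher) has i→h; j (Reacher) has j→h.
A2 = A1; e.g. b (Reacher) has no edge into A1. Fixed point.
c never enters the attractor, so Blocker can avoid the target forever.

Blocker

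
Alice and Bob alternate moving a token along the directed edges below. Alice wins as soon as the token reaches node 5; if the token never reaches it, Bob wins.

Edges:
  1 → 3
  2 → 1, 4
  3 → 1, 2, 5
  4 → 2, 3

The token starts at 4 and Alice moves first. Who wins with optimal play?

Track states (vertex, player-to-move).
A0 = {(5,Alice), (5,Bob)}
A1: add {(3,Alice)}.
A2: add {(1,Bob)}.
A3: add {(2,Alice)}.
A4: add {(4,Bob)}.
A5 = A4; e.g. (1,Alice) stays out. (4,Alice) never enters ⇒ Bob avoids the target.

Bob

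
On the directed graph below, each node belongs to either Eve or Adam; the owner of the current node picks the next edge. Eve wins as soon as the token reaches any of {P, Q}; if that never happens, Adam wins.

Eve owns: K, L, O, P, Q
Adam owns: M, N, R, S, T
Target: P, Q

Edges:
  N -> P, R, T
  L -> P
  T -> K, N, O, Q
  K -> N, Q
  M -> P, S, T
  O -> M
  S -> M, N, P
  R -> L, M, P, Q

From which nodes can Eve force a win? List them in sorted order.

A0 = {P, Q}
A1: add {K, L} — K (Eve) has K→Q; L (Eve) has L→P.
A2 = A1; e.g. M (Adam) can still go to S. Fixed point.
Eve's winning region = {K, L, P, Q}.

K, L, P, Q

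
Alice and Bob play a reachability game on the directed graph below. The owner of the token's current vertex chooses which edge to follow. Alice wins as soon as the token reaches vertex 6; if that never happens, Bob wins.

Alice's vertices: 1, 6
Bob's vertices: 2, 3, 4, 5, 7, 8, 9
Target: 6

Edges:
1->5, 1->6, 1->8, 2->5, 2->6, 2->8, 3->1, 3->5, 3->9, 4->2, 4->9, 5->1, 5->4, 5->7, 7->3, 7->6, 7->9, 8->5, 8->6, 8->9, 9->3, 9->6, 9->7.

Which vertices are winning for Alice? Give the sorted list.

A0 = {6}
A1: add {1} — 1 (Alice) has 1→6.
A2 = A1; e.g. 2 (Bob) can still go to 5. Fixed point.
Alice's winning region = {1, 6}.

1, 6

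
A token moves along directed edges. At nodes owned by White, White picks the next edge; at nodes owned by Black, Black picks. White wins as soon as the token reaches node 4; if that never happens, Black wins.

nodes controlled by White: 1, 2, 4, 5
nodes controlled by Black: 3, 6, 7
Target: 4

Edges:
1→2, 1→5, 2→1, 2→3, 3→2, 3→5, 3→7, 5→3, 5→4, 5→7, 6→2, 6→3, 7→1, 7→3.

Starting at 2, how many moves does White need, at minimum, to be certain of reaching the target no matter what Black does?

A0 = {4}
A1: add {5} — 5 (White) has 5→4.
A2: add {1} — 1 (White) has 1→5.
A3: add {2} — 2 (White) has 2→1.
A4 = A3; e.g. 3 (Black) can still go to 7. Fixed point.
2 enters the attractor at level 3, so White can force the target in 3 moves from there.

3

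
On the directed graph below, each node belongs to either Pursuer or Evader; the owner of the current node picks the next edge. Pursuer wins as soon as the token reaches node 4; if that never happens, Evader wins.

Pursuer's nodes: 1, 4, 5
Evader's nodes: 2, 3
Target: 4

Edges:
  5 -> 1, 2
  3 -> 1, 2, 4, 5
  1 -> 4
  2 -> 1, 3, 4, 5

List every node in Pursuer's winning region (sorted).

1, 4, 5

A0 = {4}
A1: add {1} — 1 (Pursuer) has 1→4.
A2: add {5} — 5 (Pursuer) has 5→1.
A3 = A2; e.g. 2 (Evader) can still go to 3. Fixed point.
Pursuer's winning region = {1, 4, 5}.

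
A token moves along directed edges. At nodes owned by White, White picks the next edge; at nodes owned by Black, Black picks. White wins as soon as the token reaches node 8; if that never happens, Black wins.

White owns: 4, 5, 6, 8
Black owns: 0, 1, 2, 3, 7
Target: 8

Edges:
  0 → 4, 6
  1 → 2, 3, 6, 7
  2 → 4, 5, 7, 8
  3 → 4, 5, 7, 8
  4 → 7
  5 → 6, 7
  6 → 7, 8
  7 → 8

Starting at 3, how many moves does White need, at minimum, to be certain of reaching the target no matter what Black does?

3

A0 = {8}
A1: add {6, 7} — 6 (White) has 6→8; 7 (Black): all of {8} already in.
A2: add {4, 5} — 4 (White) has 4→7; 5 (White) has 5→6.
A3: add {0, 2, 3} — 0 (Black): all of {4, 6} already in; 2 (Black): all of {4, 5, 7, 8} already in; 3 (Black): all of {4, 5, 7, 8} already in.
3 enters the attractor at level 3, so White can force the target in 3 moves from there.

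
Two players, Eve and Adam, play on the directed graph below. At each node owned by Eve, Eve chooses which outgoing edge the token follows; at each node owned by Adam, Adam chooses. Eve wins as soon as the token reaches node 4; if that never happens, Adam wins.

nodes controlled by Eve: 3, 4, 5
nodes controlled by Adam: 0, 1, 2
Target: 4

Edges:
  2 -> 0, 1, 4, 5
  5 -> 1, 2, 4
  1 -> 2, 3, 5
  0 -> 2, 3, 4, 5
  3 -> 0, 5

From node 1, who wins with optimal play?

Adam

A0 = {4}
A1: add {5} — 5 (Eve) has 5→4.
A2: add {3} — 3 (Eve) has 3→5.
A3 = A2; e.g. 0 (Adam) can still go to 2. Fixed point.
1 never enters the attractor, so Adam can avoid the target forever.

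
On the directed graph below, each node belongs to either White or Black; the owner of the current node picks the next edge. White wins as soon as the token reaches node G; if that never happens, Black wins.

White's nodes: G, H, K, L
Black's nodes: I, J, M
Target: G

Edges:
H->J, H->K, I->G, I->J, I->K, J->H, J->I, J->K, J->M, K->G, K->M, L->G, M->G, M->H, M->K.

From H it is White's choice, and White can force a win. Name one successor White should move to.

A0 = {G}
A1: add {K, L} — K (White) has K→G; L (White) has L→G.
A2: add {H} — H (White) has H→K.
A3: add {M} — M (Black): all of {G, H, K} already in.
A4 = A3; e.g. I (Black) can still go to J. Fixed point.
From H, successor K is in the attractor (rank 1); the other successor J is not.

K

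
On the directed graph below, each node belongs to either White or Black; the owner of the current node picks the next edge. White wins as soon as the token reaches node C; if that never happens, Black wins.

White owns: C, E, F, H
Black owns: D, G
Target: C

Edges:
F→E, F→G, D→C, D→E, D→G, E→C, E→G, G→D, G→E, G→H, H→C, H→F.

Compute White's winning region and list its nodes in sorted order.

C, E, F, H

A0 = {C}
A1: add {E, H} — E (White) has E→C; H (White) has H→C.
A2: add {F} — F (White) has F→E.
A3 = A2; e.g. D (Black) can still go to G. Fixed point.
White's winning region = {C, E, F, H}.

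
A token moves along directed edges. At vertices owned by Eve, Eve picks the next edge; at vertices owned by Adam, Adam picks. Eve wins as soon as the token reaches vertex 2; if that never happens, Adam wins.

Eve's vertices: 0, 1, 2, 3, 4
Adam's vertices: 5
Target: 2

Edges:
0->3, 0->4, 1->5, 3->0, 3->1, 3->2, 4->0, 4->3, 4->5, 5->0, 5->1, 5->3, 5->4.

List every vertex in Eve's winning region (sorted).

A0 = {2}
A1: add {3} — 3 (Eve) has 3→2.
A2: add {0, 4} — 0 (Eve) has 0→3; 4 (Eve) has 4→3.
A3 = A2; e.g. 1 (Eve) has no edge into A2. Fixed point.
Eve's winning region = {0, 2, 3, 4}.

0, 2, 3, 4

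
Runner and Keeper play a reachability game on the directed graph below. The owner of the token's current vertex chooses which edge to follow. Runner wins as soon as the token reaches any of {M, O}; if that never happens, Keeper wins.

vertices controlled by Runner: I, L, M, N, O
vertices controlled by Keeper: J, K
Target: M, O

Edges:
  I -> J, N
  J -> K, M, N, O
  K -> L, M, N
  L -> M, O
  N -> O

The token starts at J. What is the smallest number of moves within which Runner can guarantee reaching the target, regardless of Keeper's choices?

A0 = {M, O}
A1: add {L, N} — L (Runner) has L→M; N (Runner) has N→O.
A2: add {I, K} — I (Runner) has I→N; K (Keeper): all of {L, M, N} already in.
A3: add {J} — J (Keeper): all of {K, M, N, O} already in.
A3 = all vertices. Fixed point.
J enters the attractor at level 3, so Runner can force the target in 3 moves from there.

3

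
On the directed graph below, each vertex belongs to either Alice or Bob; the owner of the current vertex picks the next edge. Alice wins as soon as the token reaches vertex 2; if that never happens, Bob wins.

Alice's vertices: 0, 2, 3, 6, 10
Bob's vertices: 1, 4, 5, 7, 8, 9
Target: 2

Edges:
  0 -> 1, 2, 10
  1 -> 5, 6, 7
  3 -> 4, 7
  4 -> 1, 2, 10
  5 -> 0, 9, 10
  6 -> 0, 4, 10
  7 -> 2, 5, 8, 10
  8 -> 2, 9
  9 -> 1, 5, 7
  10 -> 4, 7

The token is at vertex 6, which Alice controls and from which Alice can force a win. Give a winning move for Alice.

A0 = {2}
A1: add {0} — 0 (Alice) has 0→2.
A2: add {6} — 6 (Alice) has 6→0.
A3 = A2; e.g. 1 (Bob) can still go to 5. Fixed point.
From 6, successor 0 is in the attractor (rank 1); the other successors 4, 10 are not.

0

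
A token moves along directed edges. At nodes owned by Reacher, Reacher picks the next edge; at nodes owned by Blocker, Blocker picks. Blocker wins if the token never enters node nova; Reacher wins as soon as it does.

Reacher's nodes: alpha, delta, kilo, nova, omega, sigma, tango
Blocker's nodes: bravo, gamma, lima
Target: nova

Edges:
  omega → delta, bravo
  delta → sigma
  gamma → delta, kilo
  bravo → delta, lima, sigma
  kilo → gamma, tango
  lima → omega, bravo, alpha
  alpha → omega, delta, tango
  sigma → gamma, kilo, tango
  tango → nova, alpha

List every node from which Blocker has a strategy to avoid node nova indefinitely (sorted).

A0 = {nova}
A1: add {tango} — tango (Reacher) has tango→nova.
A2: add {alpha, kilo, sigma} — kilo (Reacher) has kilo→tango; alpha (Reacher) has alpha→tango; sigma (Reacher) has sigma→tango.
A3: add {delta} — delta (Reacher) has delta→sigma.
A4: add {gamma, omega} — omega (Reacher) has omega→delta; gamma (Blocker): all of {delta, kilo} already in.
A5 = A4; e.g. bravo (Blocker) can still go to lima. Fixed point.
Reacher's attractor = {alpha, delta, gamma, kilo, nova, omega, sigma, tango}; Blocker avoids the target exactly from the complement.

bravo, lima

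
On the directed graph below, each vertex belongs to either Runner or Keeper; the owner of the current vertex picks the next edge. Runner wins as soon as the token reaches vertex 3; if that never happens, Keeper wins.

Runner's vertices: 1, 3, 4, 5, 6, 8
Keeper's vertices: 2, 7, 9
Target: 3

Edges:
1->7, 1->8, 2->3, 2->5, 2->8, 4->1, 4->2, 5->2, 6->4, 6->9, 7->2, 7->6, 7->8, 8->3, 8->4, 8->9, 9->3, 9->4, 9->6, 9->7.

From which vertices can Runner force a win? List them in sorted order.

1, 3, 4, 6, 8

A0 = {3}
A1: add {8} — 8 (Runner) has 8→3.
A2: add {1} — 1 (Runner) has 1→8.
A3: add {4} — 4 (Runner) has 4→1.
A4: add {6} — 6 (Runner) has 6→4.
A5 = A4; e.g. 2 (Keeper) can still go to 5. Fixed point.
Runner's winning region = {1, 3, 4, 6, 8}.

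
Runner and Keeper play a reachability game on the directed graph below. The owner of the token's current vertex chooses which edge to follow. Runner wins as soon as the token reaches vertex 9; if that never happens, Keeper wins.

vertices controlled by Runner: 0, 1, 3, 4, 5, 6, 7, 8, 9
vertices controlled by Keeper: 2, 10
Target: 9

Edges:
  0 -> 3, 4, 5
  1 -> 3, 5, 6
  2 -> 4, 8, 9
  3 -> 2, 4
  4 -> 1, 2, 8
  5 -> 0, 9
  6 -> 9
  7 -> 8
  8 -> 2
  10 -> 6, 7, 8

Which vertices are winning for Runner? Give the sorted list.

0, 1, 3, 4, 5, 6, 9

A0 = {9}
A1: add {5, 6} — 5 (Runner) has 5→9; 6 (Runner) has 6→9.
A2: add {0, 1} — 0 (Runner) has 0→5; 1 (Runner) has 1→5.
A3: add {4} — 4 (Runner) has 4→1.
A4: add {3} — 3 (Runner) has 3→4.
A5 = A4; e.g. 2 (Keeper) can still go to 8. Fixed point.
Runner's winning region = {0, 1, 3, 4, 5, 6, 9}.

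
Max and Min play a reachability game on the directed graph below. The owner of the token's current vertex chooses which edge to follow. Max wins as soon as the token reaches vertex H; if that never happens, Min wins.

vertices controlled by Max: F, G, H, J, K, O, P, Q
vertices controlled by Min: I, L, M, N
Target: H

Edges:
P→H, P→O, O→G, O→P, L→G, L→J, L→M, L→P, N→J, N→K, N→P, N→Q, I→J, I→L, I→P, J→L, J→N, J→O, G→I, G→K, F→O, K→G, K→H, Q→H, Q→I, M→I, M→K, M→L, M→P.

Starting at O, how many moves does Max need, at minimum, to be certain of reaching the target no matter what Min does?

A0 = {H}
A1: add {K, P, Q} — K (Max) has K→H; P (Max) has P→H; Q (Max) has Q→H.
A2: add {G, O} — G (Max) has G→K; O (Max) has O→P.
O enters the attractor at level 2, so Max can force the target in 2 moves from there.

2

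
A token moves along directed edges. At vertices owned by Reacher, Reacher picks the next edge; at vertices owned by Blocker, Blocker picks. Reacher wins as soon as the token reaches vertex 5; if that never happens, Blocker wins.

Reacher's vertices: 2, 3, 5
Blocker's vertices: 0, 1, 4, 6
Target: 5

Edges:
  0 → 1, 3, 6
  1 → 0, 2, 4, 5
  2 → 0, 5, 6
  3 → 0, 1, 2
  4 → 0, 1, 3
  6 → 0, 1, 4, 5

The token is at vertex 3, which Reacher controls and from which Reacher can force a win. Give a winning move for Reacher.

A0 = {5}
A1: add {2} — 2 (Reacher) has 2→5.
A2: add {3} — 3 (Reacher) has 3→2.
A3 = A2; e.g. 0 (Blocker) can still go to 1. Fixed point.
From 3, successor 2 is in the attractor (rank 1); the other successors 0, 1 are not.

2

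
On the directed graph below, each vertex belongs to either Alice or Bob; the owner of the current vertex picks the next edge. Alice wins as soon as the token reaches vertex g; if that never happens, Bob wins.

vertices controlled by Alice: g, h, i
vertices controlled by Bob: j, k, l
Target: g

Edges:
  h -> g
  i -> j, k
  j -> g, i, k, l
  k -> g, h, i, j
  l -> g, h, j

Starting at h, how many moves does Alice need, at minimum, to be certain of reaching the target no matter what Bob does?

A0 = {g}
A1: add {h} — h (Alice) has h→g.
A2 = A1; e.g. i (Alice) has no edge into A1. Fixed point.
h enters the attractor at level 1, so Alice can force the target in 1 move from there.

1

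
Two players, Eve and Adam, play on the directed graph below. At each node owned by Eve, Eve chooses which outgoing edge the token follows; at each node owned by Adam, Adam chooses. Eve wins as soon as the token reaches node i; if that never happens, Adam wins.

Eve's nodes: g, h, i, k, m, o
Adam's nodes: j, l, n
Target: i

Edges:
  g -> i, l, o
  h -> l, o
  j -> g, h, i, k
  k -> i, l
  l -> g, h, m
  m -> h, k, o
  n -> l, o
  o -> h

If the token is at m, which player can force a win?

A0 = {i}
A1: add {g, k} — g (Eve) has g→i; k (Eve) has k→i.
A2: add {m} — m (Eve) has m→k.
A3 = A2; e.g. h (Eve) has no edge into A2. Fixed point.
m ∈ A2, so Eve can force the target.

Eve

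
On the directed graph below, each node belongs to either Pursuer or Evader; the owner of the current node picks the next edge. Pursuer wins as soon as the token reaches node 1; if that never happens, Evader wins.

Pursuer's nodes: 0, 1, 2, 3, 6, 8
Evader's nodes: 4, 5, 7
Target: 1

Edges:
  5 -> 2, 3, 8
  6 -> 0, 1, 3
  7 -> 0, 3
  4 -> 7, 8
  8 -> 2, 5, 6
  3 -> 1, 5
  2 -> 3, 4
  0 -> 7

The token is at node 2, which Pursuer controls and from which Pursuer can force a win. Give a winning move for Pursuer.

A0 = {1}
A1: add {3, 6} — 3 (Pursuer) has 3→1; 6 (Pursuer) has 6→1.
A2: add {2, 8} — 2 (Pursuer) has 2→3; 8 (Pursuer) has 8→6.
A3: add {5} — 5 (Evader): all of {2, 3, 8} already in.
A4 = A3; e.g. 0 (Pursuer) has no edge into A3. Fixed point.
From 2, successor 3 is in the attractor (rank 1); the other successor 4 is not.

3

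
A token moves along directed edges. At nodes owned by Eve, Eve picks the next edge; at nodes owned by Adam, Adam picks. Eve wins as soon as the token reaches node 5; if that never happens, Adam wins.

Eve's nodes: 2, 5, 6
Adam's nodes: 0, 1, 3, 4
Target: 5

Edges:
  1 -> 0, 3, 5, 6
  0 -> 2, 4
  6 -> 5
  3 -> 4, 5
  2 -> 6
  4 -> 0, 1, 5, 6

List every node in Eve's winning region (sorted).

2, 5, 6

A0 = {5}
A1: add {6} — 6 (Eve) has 6→5.
A2: add {2} — 2 (Eve) has 2→6.
A3 = A2; e.g. 0 (Adam) can still go to 4. Fixed point.
Eve's winning region = {2, 5, 6}.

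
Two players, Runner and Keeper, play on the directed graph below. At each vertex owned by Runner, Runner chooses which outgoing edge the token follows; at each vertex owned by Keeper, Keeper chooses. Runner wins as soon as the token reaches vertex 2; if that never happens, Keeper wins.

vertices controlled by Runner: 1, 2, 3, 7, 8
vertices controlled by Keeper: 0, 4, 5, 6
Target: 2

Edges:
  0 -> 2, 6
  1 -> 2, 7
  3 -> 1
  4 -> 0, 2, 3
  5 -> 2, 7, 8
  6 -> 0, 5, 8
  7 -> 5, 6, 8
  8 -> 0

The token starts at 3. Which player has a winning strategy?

Runner

A0 = {2}
A1: add {1} — 1 (Runner) has 1→2.
A2: add {3} — 3 (Runner) has 3→1.
A3 = A2; e.g. 0 (Keeper) can still go to 6. Fixed point.
3 ∈ A2, so Runner can force the target.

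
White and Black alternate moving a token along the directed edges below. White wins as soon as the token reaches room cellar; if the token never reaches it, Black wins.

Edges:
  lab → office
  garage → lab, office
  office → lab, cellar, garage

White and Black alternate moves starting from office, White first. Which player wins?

White

Track states (vertex, player-to-move).
A0 = {(cellar,White), (cellar,Black)}
A1: add {(office,White)}.
(office,White) ∈ A1 ⇒ White forces the target.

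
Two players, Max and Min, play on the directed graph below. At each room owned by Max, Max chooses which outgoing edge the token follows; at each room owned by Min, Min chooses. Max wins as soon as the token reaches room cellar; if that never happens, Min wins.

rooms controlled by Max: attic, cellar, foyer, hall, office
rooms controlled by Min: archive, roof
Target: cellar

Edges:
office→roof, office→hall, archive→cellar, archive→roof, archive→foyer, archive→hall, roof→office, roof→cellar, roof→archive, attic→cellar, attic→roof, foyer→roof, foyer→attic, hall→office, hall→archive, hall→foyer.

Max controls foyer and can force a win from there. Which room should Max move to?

attic

A0 = {cellar}
A1: add {attic} — attic (Max) has attic→cellar.
A2: add {foyer} — foyer (Max) has foyer→attic.
A3: add {hall} — hall (Max) has hall→foyer.
A4: add {office} — office (Max) has office→hall.
A5 = A4; e.g. archive (Min) can still go to roof. Fixed point.
From foyer, successor attic is in the attractor (rank 1); the other successor roof is not.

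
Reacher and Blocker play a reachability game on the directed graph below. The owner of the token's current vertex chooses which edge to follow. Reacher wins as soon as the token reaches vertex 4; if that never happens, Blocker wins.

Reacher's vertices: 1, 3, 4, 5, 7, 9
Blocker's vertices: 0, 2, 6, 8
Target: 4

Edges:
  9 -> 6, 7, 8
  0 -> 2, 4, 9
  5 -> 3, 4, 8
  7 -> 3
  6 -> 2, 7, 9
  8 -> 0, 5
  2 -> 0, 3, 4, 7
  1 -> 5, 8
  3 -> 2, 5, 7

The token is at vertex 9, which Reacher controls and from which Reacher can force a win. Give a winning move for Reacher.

7

A0 = {4}
A1: add {5} — 5 (Reacher) has 5→4.
A2: add {1, 3} — 1 (Reacher) has 1→5; 3 (Reacher) has 3→5.
A3: add {7} — 7 (Reacher) has 7→3.
A4: add {9} — 9 (Reacher) has 9→7.
A5 = A4; e.g. 0 (Blocker) can still go to 2. Fixed point.
From 9, successor 7 is in the attractor (rank 3); the other successors 6, 8 are not.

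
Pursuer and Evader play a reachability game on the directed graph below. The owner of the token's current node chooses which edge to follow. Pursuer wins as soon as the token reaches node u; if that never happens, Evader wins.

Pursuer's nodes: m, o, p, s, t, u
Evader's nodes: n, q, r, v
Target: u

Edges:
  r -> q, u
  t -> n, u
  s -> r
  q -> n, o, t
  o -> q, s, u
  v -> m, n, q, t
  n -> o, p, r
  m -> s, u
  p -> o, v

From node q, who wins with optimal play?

Evader

A0 = {u}
A1: add {m, o, t} — m (Pursuer) has m→u; o (Pursuer) has o→u; t (Pursuer) has t→u.
A2: add {p} — p (Pursuer) has p→o.
A3 = A2; e.g. n (Evader) can still go to r. Fixed point.
q never enters the attractor, so Evader can avoid the target forever.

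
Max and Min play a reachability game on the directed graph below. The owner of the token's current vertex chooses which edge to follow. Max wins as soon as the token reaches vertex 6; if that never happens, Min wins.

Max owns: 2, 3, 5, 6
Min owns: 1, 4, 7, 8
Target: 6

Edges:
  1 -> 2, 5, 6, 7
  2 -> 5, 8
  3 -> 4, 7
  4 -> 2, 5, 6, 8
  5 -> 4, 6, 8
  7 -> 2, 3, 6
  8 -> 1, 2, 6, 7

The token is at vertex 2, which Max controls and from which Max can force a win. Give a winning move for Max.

5

A0 = {6}
A1: add {5} — 5 (Max) has 5→6.
A2: add {2} — 2 (Max) has 2→5.
A3 = A2; e.g. 1 (Min) can still go to 7. Fixed point.
From 2, successor 5 is in the attractor (rank 1); the other successor 8 is not.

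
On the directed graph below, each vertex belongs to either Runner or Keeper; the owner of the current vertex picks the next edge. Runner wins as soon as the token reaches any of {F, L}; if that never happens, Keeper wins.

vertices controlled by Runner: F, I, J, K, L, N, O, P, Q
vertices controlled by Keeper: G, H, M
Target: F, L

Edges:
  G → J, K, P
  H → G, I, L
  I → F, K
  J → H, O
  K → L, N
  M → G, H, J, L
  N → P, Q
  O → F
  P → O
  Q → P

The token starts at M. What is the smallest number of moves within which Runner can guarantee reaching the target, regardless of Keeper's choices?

A0 = {F, L}
A1: add {I, K, O} — I (Runner) has I→F; K (Runner) has K→L; O (Runner) has O→F.
A2: add {J, P} — J (Runner) has J→O; P (Runner) has P→O.
A3: add {G, N, Q} — G (Keeper): all of {J, K, P} already in; N (Runner) has N→P; Q (Runner) has Q→P.
A4: add {H} — H (Keeper): all of {G, I, L} already in.
A5: add {M} — M (Keeper): all of {G, H, J, L} already in.
A5 = all vertices. Fixed point.
M enters the attractor at level 5, so Runner can force the target in 5 moves from there.

5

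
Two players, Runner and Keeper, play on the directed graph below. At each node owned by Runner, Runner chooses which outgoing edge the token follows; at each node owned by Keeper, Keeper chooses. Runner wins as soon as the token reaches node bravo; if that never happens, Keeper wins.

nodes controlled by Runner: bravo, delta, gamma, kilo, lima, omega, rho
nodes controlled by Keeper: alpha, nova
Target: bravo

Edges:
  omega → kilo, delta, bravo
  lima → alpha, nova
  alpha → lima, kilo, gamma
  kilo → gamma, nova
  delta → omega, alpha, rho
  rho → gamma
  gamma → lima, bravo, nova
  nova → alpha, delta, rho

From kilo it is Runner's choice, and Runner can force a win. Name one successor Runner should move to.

gamma

A0 = {bravo}
A1: add {gamma, omega} — omega (Runner) has omega→bravo; gamma (Runner) has gamma→bravo.
A2: add {delta, kilo, rho} — kilo (Runner) has kilo→gamma; delta (Runner) has delta→omega; rho (Runner) has rho→gamma.
A3 = A2; e.g. lima (Runner) has no edge into A2. Fixed point.
From kilo, successor gamma is in the attractor (rank 1); the other successor nova is not.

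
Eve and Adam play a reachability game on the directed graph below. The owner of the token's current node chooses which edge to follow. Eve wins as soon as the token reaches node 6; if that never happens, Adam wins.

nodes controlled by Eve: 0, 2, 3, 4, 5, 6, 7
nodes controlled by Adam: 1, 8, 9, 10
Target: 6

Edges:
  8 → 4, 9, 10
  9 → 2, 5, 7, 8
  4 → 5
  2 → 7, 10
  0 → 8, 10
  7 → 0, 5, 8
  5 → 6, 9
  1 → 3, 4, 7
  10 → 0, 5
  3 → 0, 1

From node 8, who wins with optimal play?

A0 = {6}
A1: add {5} — 5 (Eve) has 5→6.
A2: add {4, 7} — 4 (Eve) has 4→5; 7 (Eve) has 7→5.
A3: add {2} — 2 (Eve) has 2→7.
A4 = A3; e.g. 0 (Eve) has no edge into A3. Fixed point.
8 never enters the attractor, so Adam can avoid the target forever.

Adam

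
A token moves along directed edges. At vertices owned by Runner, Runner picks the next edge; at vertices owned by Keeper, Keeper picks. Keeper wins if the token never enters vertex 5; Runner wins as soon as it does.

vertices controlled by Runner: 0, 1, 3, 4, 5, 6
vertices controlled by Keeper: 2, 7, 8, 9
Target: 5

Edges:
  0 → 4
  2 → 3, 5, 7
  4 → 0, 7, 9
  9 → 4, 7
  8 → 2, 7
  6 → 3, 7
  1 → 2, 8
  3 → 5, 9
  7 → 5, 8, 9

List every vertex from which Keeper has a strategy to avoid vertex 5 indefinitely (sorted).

A0 = {5}
A1: add {3} — 3 (Runner) has 3→5.
A2: add {6} — 6 (Runner) has 6→3.
A3 = A2; e.g. 0 (Runner) has no edge into A2. Fixed point.
Runner's attractor = {3, 5, 6}; Keeper avoids the target exactly from the complement.

0, 1, 2, 4, 7, 8, 9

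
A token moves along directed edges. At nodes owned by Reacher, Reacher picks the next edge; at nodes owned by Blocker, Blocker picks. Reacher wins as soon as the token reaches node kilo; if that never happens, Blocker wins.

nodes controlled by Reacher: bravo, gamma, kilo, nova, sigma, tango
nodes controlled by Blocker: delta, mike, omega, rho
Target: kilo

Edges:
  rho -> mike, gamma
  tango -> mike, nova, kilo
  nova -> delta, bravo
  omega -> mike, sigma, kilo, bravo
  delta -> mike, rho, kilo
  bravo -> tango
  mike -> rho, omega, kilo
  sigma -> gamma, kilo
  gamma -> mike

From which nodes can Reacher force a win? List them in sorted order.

A0 = {kilo}
A1: add {sigma, tango} — tango (Reacher) has tango→kilo; sigma (Reacher) has sigma→kilo.
A2: add {bravo} — bravo (Reacher) has bravo→tango.
A3: add {nova} — nova (Reacher) has nova→bravo.
A4 = A3; e.g. mike (Blocker) can still go to rho. Fixed point.
Reacher's winning region = {bravo, kilo, nova, sigma, tango}.

bravo, kilo, nova, sigma, tango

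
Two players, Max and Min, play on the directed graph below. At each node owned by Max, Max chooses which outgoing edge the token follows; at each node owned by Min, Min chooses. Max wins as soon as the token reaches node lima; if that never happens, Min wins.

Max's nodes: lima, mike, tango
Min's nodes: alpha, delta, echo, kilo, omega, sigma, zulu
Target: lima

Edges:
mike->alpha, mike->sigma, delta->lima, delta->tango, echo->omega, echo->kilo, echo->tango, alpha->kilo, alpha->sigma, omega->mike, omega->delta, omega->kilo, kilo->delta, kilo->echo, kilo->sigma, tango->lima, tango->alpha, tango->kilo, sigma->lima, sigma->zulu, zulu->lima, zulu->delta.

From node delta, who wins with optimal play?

Max

A0 = {lima}
A1: add {tango} — tango (Max) has tango→lima.
A2: add {delta} — delta (Min): all of {lima, tango} already in.
delta ∈ A2, so Max can force the target.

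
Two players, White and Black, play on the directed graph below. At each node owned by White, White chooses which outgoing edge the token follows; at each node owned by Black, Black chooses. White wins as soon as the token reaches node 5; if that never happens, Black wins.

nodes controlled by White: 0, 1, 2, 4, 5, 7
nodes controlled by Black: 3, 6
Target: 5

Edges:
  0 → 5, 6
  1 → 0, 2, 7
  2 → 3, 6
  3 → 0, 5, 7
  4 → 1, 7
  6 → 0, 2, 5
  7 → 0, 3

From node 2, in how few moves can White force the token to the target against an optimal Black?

A0 = {5}
A1: add {0} — 0 (White) has 0→5.
A2: add {1, 7} — 1 (White) has 1→0; 7 (White) has 7→0.
A3: add {3, 4} — 3 (Black): all of {0, 5, 7} already in; 4 (White) has 4→1.
A4: add {2} — 2 (White) has 2→3.
2 enters the attractor at level 4, so White can force the target in 4 moves from there.

4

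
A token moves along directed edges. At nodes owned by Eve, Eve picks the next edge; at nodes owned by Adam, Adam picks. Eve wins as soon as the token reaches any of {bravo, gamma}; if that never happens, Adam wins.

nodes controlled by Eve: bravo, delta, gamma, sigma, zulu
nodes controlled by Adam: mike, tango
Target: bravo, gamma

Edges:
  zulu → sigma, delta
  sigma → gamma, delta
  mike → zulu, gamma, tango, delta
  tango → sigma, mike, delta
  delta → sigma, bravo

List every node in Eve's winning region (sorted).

bravo, delta, gamma, sigma, zulu

A0 = {bravo, gamma}
A1: add {delta, sigma} — sigma (Eve) has sigma→gamma; delta (Eve) has delta→bravo.
A2: add {zulu} — zulu (Eve) has zulu→sigma.
A3 = A2; e.g. mike (Adam) can still go to tango. Fixed point.
Eve's winning region = {bravo, delta, gamma, sigma, zulu}.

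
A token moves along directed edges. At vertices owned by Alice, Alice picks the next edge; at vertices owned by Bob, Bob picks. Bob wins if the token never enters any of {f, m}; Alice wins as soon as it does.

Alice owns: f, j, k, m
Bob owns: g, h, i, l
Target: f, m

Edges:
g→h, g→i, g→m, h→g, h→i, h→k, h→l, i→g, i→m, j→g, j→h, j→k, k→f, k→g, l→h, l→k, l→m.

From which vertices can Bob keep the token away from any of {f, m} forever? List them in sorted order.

g, h, i, l

A0 = {f, m}
A1: add {k} — k (Alice) has k→f.
A2: add {j} — j (Alice) has j→k.
A3 = A2; e.g. g (Bob) can still go to h. Fixed point.
Alice's attractor = {f, j, k, m}; Bob avoids the target exactly from the complement.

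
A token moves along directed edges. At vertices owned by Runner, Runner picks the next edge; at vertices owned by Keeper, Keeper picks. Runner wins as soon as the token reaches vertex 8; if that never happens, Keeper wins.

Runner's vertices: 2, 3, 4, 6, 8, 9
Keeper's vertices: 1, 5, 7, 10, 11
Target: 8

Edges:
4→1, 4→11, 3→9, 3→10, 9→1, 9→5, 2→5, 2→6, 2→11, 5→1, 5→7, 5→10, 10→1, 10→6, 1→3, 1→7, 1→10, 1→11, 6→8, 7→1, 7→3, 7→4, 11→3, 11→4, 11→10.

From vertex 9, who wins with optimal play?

A0 = {8}
A1: add {6} — 6 (Runner) has 6→8.
A2: add {2} — 2 (Runner) has 2→6.
A3 = A2; e.g. 1 (Keeper) can still go to 3. Fixed point.
9 never enters the attractor, so Keeper can avoid the target forever.

Keeper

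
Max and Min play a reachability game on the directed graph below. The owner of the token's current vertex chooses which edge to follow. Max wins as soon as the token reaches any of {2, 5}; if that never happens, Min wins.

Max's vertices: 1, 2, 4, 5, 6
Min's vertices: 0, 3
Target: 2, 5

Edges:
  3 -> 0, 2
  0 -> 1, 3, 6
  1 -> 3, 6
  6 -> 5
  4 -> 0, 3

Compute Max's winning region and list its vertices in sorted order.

1, 2, 5, 6

A0 = {2, 5}
A1: add {6} — 6 (Max) has 6→5.
A2: add {1} — 1 (Max) has 1→6.
A3 = A2; e.g. 0 (Min) can still go to 3. Fixed point.
Max's winning region = {1, 2, 5, 6}.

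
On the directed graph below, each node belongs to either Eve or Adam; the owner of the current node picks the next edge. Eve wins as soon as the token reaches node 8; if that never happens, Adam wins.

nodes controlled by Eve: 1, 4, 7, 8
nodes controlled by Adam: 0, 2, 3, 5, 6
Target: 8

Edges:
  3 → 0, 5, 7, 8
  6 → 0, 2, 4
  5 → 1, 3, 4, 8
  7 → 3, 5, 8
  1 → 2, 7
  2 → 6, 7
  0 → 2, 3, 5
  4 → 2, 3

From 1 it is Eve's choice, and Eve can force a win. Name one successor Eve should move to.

A0 = {8}
A1: add {7} — 7 (Eve) has 7→8.
A2: add {1} — 1 (Eve) has 1→7.
A3 = A2; e.g. 0 (Adam) can still go to 2. Fixed point.
From 1, successor 7 is in the attractor (rank 1); the other successor 2 is not.

7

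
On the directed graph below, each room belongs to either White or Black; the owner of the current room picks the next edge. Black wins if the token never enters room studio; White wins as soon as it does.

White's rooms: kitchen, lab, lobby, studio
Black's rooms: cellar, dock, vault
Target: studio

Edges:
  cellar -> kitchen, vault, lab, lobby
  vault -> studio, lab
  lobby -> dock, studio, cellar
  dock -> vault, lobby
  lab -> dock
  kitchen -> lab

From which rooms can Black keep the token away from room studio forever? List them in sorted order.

cellar, dock, kitchen, lab, vault

A0 = {studio}
A1: add {lobby} — lobby (White) has lobby→studio.
A2 = A1; e.g. dock (Black) can still go to vault. Fixed point.
White's attractor = {lobby, studio}; Black avoids the target exactly from the complement.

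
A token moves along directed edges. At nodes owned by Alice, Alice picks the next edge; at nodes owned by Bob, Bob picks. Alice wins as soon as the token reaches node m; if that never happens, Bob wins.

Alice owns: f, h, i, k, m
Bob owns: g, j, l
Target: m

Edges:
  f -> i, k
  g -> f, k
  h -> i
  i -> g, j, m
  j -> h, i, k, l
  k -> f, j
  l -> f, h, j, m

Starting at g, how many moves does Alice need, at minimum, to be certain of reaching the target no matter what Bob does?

A0 = {m}
A1: add {i} — i (Alice) has i→m.
A2: add {f, h} — f (Alice) has f→i; h (Alice) has h→i.
A3: add {k} — k (Alice) has k→f.
A4: add {g} — g (Bob): all of {f, k} already in.
A5 = A4; e.g. j (Bob) can still go to l. Fixed point.
g enters the attractor at level 4, so Alice can force the target in 4 moves from there.

4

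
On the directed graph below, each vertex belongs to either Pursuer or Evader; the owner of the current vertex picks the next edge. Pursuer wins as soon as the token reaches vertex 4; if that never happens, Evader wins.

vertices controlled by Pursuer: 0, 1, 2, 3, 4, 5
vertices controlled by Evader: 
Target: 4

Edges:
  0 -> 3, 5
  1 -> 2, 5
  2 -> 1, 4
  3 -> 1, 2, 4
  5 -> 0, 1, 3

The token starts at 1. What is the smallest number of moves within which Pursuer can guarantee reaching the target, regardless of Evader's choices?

A0 = {4}
A1: add {2, 3} — 2 (Pursuer) has 2→4; 3 (Pursuer) has 3→4.
A2: add {0, 1, 5} — 0 (Pursuer) has 0→3; 1 (Pursuer) has 1→2; 5 (Pursuer) has 5→3.
A2 = all vertices. Fixed point.
1 enters the attractor at level 2, so Pursuer can force the target in 2 moves from there.

2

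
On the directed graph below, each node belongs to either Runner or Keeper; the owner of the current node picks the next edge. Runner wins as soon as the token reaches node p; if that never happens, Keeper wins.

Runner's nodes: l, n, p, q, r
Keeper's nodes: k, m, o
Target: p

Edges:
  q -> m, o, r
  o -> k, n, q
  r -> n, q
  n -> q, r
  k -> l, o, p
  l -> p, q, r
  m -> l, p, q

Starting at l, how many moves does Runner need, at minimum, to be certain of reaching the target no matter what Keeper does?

1

A0 = {p}
A1: add {l} — l (Runner) has l→p.
A2 = A1; e.g. k (Keeper) can still go to o. Fixed point.
l enters the attractor at level 1, so Runner can force the target in 1 move from there.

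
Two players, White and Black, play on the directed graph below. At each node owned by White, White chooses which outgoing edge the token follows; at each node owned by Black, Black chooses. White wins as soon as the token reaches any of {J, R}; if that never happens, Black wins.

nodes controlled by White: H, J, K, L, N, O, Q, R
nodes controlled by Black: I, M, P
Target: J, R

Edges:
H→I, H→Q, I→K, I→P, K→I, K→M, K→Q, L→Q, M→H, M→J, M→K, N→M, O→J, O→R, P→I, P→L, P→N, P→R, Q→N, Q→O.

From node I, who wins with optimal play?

Black

A0 = {J, R}
A1: add {O} — O (White) has O→J.
A2: add {Q} — Q (White) has Q→O.
A3: add {H, K, L} — H (White) has H→Q; K (White) has K→Q; L (White) has L→Q.
A4: add {M} — M (Black): all of {H, J, K} already in.
A5: add {N} — N (White) has N→M.
A6 = A5; e.g. I (Black) can still go to P. Fixed point.
I never enters the attractor, so Black can avoid the target forever.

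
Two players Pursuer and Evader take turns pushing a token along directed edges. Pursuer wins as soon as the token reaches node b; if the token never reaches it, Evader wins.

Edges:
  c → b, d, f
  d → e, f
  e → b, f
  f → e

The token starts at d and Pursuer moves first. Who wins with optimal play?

Track states (vertex, player-to-move).
A0 = {(b,Pursuer), (b,Evader)}
A1: add {(c,Pursuer), (e,Pursuer)}.
A2: add {(f,Evader)}.
A3: add {(d,Pursuer)}.
(d,Pursuer) ∈ A3 ⇒ Pursuer forces the target.

Pursuer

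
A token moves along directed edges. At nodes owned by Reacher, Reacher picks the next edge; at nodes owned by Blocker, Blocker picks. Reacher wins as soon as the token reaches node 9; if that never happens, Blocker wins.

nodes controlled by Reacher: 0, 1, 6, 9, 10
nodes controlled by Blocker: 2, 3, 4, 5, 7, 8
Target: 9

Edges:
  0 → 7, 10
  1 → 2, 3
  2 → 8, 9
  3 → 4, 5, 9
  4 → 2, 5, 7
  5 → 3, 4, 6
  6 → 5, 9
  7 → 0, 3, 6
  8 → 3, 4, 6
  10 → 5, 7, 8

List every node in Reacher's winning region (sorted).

A0 = {9}
A1: add {6} — 6 (Reacher) has 6→9.
A2 = A1; e.g. 0 (Reacher) has no edge into A1. Fixed point.
Reacher's winning region = {6, 9}.

6, 9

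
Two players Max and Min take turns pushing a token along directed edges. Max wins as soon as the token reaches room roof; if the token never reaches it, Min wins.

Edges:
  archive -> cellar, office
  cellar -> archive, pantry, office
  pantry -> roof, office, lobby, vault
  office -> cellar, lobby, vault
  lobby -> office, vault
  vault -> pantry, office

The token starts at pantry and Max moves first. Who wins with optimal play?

Track states (vertex, player-to-move).
A0 = {(roof,Max), (roof,Min)}
A1: add {(pantry,Max)}.
(pantry,Max) ∈ A1 ⇒ Max forces the target.

Max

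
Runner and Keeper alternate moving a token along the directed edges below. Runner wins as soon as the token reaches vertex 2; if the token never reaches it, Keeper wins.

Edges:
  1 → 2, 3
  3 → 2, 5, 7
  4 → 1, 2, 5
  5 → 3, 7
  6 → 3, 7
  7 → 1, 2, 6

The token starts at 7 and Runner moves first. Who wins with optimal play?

Track states (vertex, player-to-move).
A0 = {(2,Runner), (2,Keeper)}
A1: add {(1,Runner), (3,Runner), (4,Runner), (7,Runner)}.
(7,Runner) ∈ A1 ⇒ Runner forces the target.

Runner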